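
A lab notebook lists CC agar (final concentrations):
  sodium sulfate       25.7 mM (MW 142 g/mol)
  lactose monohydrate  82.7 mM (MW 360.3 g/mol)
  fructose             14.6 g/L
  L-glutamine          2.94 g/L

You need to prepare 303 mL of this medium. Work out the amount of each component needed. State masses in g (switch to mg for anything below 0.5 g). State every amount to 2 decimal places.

sodium sulfate 1.11 g; lactose monohydrate 9.03 g; fructose 4.42 g; L-glutamine 0.89 g

Working volume: 303 mL = 0.303 L.
sodium sulfate: 25.7 mmol/L × 142 g/mol × 0.303 L ÷ 1000 = 1.11 g
lactose monohydrate: 82.7 mmol/L × 360.3 g/mol × 0.303 L ÷ 1000 = 9.03 g
fructose: 14.6 g/L × 0.303 L = 4.42 g
L-glutamine: 2.94 g/L × 0.303 L = 0.89 g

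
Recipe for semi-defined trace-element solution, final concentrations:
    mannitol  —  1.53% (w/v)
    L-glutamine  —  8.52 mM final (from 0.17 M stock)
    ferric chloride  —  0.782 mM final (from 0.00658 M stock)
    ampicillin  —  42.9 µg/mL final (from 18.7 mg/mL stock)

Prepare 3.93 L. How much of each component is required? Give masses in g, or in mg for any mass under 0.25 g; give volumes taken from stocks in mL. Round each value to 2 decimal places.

Scale factor relative to 1 L: 3.93.
mannitol: 1.53 g per 100 mL × 3930 mL ÷ 100 = 60.13 g
L-glutamine: dilute stock: 8.52 mM × 3930 mL ÷ 170 mM = 196.96 mL
ferric chloride: dilute stock: 0.782 mM × 3930 mL ÷ 6.58 mM = 467.06 mL
ampicillin: V = C2·V2/C1 = 42.9 µg/mL × 3930 mL ÷ 18700 µg/mL = 9.02 mL

mannitol 60.13 g; L-glutamine 196.96 mL; ferric chloride 467.06 mL; ampicillin 9.02 mL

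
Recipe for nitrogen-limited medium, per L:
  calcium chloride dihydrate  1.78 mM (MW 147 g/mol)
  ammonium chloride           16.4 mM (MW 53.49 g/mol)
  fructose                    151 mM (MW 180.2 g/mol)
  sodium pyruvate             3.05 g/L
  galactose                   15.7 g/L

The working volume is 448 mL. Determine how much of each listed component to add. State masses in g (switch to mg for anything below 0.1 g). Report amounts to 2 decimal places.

calcium chloride dihydrate 0.12 g; ammonium chloride 0.39 g; fructose 12.19 g; sodium pyruvate 1.37 g; galactose 7.03 g

Target volume = 448 mL = 0.448 L.
calcium chloride dihydrate: 1.78 mmol/L × 147 g/mol × 0.448 L ÷ 1000 = 0.12 g
ammonium chloride: 16.4 mmol/L × 53.49 g/mol × 0.448 L ÷ 1000 = 0.39 g
fructose: 151 mmol/L × 180.2 g/mol × 0.448 L ÷ 1000 = 12.19 g
sodium pyruvate: 3.05 g/L × 0.448 L = 1.37 g
galactose: 15.7 g/L × 0.448 L = 7.03 g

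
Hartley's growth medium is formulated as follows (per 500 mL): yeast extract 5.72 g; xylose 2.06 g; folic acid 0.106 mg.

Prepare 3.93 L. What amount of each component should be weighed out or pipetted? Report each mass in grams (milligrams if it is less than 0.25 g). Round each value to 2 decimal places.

Ratio of target to recipe volume: 3930 / 500 = 7.86.
yeast extract: 5.72 g × (3930 mL / 500 mL) = 44.96 g
xylose: 2.06 g × (3930 mL / 500 mL) = 16.19 g
folic acid: 0.106 mg × (3930 mL / 500 mL) = 0.83 mg

yeast extract 44.96 g; xylose 16.19 g; folic acid 0.83 mg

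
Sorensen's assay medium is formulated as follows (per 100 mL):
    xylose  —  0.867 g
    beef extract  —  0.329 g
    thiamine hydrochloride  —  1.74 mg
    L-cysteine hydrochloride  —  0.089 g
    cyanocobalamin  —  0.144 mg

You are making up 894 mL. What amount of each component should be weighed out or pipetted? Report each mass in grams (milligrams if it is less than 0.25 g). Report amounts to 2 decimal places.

Ratio of target to recipe volume: 894 / 100 = 8.94.
xylose: 0.867 g × (894 mL / 100 mL) = 7.75 g
beef extract: 0.329 g × (894 mL / 100 mL) = 2.94 g
thiamine hydrochloride: 1.74 mg × (894 mL / 100 mL) = 15.56 mg
L-cysteine hydrochloride: 0.089 g × (894 mL / 100 mL) = 0.80 g
cyanocobalamin: 0.144 mg × (894 mL / 100 mL) = 1.29 mg

xylose 7.75 g; beef extract 2.94 g; thiamine hydrochloride 15.56 mg; L-cysteine hydrochloride 0.80 g; cyanocobalamin 1.29 mg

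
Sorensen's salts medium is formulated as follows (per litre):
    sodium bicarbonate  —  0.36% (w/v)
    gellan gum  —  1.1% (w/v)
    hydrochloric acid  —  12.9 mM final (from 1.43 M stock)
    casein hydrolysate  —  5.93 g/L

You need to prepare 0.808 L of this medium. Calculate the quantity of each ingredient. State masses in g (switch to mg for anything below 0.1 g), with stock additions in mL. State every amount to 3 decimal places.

Working volume: 0.808 L.
sodium bicarbonate: 0.36% w/v = 3.6 g/L → 3.6 × 0.808 L = 2.909 g
gellan gum: 1.1 g per 100 mL × 808 mL ÷ 100 = 8.888 g
hydrochloric acid: V = C2·V2/C1 = 12.9 mM × 808 mL ÷ 1430 mM = 7.289 mL
casein hydrolysate: 5.93 g/L × 0.808 L = 4.791 g

sodium bicarbonate 2.909 g; gellan gum 8.888 g; hydrochloric acid 7.289 mL; casein hydrolysate 4.791 g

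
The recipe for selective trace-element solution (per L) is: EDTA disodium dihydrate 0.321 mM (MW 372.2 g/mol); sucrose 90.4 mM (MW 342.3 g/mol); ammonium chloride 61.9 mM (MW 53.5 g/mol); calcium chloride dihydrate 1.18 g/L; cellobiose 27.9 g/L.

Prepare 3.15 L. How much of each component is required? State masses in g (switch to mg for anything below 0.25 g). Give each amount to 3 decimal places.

EDTA disodium dihydrate 0.376 g; sucrose 97.473 g; ammonium chloride 10.432 g; calcium chloride dihydrate 3.717 g; cellobiose 87.885 g

Working volume: 3.15 L.
EDTA disodium dihydrate: 0.321 mmol/L × 372.2 g/mol × 3.15 L ÷ 1000 = 0.376 g
sucrose: 90.4 mmol/L × 342.3 g/mol × 3.15 L ÷ 1000 = 97.473 g
ammonium chloride: 61.9 mmol/L × 53.5 g/mol × 3.15 L ÷ 1000 = 10.432 g
calcium chloride dihydrate: 1.18 g/L × 3.15 L = 3.717 g
cellobiose: 27.9 g/L × 3.15 L = 87.885 g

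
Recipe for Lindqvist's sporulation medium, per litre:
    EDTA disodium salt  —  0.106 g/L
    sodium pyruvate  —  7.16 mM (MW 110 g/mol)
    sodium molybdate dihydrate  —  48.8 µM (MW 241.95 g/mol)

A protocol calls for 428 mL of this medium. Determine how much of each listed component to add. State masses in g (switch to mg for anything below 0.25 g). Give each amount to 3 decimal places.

EDTA disodium salt 45.368 mg; sodium pyruvate 0.337 g; sodium molybdate dihydrate 5.053 mg

Working volume: 428 mL = 0.428 L.
EDTA disodium salt: 0.106 g/L × 0.428 L = 0.045368 g = 45.368 mg
sodium pyruvate: 7.16 mmol/L × 110 g/mol × 0.428 L ÷ 1000 = 0.337 g
sodium molybdate dihydrate: 48.8 µmol/L × 241.95 g/mol × 0.428 L ÷ 1000 = 5.053 mg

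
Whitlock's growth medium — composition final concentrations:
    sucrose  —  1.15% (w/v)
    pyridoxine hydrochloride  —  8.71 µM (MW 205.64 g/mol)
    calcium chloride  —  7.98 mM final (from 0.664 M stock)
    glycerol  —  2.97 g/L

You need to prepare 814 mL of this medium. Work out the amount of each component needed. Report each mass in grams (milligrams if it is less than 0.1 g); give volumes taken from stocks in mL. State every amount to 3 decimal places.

sucrose 9.361 g; pyridoxine hydrochloride 1.458 mg; calcium chloride 9.783 mL; glycerol 2.418 g

Target volume = 814 mL = 0.814 L.
sucrose: 1.15 g per 100 mL × 814 mL ÷ 100 = 9.361 g
pyridoxine hydrochloride: 8.71 µmol/L × 205.64 g/mol × 0.814 L ÷ 1000 = 1.458 mg
calcium chloride: C1V1 = C2V2 → 7.98 mM × 814 mL ÷ 664 mM = 9.783 mL
glycerol: 2.97 g/L × 0.814 L = 2.418 g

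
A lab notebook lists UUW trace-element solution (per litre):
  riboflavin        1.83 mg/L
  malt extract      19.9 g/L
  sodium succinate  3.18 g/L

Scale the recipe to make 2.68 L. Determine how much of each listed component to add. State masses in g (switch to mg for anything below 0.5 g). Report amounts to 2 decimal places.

riboflavin 4.90 mg; malt extract 53.33 g; sodium succinate 8.52 g

Scale factor relative to 1 L: 2.68.
riboflavin: 1.83 mg/L × 2.68 L = 4.90 mg
malt extract: 19.9 g/L × 2.68 L = 53.33 g
sodium succinate: 3.18 g/L × 2.68 L = 8.52 g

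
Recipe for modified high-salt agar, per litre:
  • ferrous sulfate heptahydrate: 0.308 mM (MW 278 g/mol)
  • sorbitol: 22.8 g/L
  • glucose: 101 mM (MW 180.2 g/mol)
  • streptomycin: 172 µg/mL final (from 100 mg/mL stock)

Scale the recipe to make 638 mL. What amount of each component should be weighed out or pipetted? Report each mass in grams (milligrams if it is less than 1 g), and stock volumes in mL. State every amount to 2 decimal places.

Working volume: 638 mL = 0.638 L.
ferrous sulfate heptahydrate: 0.308 mmol/L × 278 mg/mmol × 0.638 L = 54.63 mg
sorbitol: 22.8 g/L × 0.638 L = 14.55 g
glucose: 101 mmol/L × 180.2 g/mol × 0.638 L ÷ 1000 = 11.61 g
streptomycin: dilute stock: 172 µg/mL × 638 mL ÷ 100000 µg/mL = 1.10 mL

ferrous sulfate heptahydrate 54.63 mg; sorbitol 14.55 g; glucose 11.61 g; streptomycin 1.10 mL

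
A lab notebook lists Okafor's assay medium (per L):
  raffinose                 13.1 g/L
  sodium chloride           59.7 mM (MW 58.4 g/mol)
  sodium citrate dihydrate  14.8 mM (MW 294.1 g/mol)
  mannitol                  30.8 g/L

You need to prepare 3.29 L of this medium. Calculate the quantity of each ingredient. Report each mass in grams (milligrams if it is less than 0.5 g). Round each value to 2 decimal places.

raffinose 43.10 g; sodium chloride 11.47 g; sodium citrate dihydrate 14.32 g; mannitol 101.33 g

Scale factor relative to 1 L: 3.29.
raffinose: 13.1 g/L × 3.29 L = 43.10 g
sodium chloride: 59.7 mmol/L × 58.4 g/mol × 3.29 L ÷ 1000 = 11.47 g
sodium citrate dihydrate: 14.8 mmol/L × 294.1 g/mol × 3.29 L ÷ 1000 = 14.32 g
mannitol: 30.8 g/L × 3.29 L = 101.33 g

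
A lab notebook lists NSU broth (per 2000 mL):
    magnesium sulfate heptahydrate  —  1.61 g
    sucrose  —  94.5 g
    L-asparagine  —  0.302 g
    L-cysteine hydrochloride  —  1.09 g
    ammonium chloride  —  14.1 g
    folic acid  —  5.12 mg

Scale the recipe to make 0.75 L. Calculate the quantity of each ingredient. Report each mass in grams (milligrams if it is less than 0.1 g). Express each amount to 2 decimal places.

Ratio of target to recipe volume: 750 / 2000 = 0.375.
magnesium sulfate heptahydrate: 1.61 g × (750 mL / 2000 mL) = 0.60 g
sucrose: 94.5 g × (750 mL / 2000 mL) = 35.44 g
L-asparagine: 0.302 g × (750 mL / 2000 mL) = 0.11 g
L-cysteine hydrochloride: 1.09 g × (750 mL / 2000 mL) = 0.41 g
ammonium chloride: 14.1 g × (750 mL / 2000 mL) = 5.29 g
folic acid: 5.12 mg × (750 mL / 2000 mL) = 1.92 mg

magnesium sulfate heptahydrate 0.60 g; sucrose 35.44 g; L-asparagine 0.11 g; L-cysteine hydrochloride 0.41 g; ammonium chloride 5.29 g; folic acid 1.92 mg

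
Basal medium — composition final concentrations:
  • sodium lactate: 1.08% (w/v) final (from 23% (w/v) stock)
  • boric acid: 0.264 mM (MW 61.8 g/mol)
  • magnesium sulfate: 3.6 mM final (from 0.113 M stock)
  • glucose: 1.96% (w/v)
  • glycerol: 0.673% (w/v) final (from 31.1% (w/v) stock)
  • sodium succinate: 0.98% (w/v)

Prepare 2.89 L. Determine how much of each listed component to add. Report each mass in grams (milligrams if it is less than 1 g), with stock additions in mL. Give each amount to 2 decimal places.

sodium lactate 135.70 mL; boric acid 47.15 mg; magnesium sulfate 92.07 mL; glucose 56.64 g; glycerol 62.54 mL; sodium succinate 28.32 g

Scale factor relative to 1 L: 2.89.
sodium lactate: dilute stock: 1.08% ÷ 23% × 2890 mL = 135.70 mL
boric acid: 0.264 mmol/L × 61.8 mg/mmol × 2.89 L = 47.15 mg
magnesium sulfate: V = C2·V2/C1 = 3.6 mM × 2890 mL ÷ 113 mM = 92.07 mL
glucose: 1.96 g per 100 mL × 2890 mL ÷ 100 = 56.64 g
glycerol: dilute stock: 0.673% ÷ 31.1% × 2890 mL = 62.54 mL
sodium succinate: 0.98 g per 100 mL × 2890 mL ÷ 100 = 28.32 g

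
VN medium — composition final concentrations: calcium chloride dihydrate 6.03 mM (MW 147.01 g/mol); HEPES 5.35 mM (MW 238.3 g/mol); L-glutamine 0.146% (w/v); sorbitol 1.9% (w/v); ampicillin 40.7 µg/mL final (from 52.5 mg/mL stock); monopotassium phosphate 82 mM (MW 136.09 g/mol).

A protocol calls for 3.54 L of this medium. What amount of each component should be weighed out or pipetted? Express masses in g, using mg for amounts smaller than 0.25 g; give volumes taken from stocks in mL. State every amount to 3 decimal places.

calcium chloride dihydrate 3.138 g; HEPES 4.513 g; L-glutamine 5.168 g; sorbitol 67.260 g; ampicillin 2.744 mL; monopotassium phosphate 39.504 g

Scale factor relative to 1 L: 3.54.
calcium chloride dihydrate: 6.03 mmol/L × 147.01 g/mol × 3.54 L ÷ 1000 = 3.138 g
HEPES: 5.35 mmol/L × 238.3 g/mol × 3.54 L ÷ 1000 = 4.513 g
L-glutamine: 0.146 g per 100 mL × 3540 mL ÷ 100 = 5.168 g
sorbitol: 1.9% w/v = 19 g/L → 19 × 3.54 L = 67.260 g
ampicillin: C1V1 = C2V2 → 40.7 µg/mL × 3540 mL ÷ 52500 µg/mL = 2.744 mL
monopotassium phosphate: 82 mmol/L × 136.09 g/mol × 3.54 L ÷ 1000 = 39.504 g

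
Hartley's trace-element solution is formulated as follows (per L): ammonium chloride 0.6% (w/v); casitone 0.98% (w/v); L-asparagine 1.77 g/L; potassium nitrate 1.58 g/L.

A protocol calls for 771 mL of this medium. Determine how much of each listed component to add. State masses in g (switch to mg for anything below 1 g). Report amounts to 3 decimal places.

ammonium chloride 4.626 g; casitone 7.556 g; L-asparagine 1.365 g; potassium nitrate 1.218 g

Working volume: 771 mL = 0.771 L.
ammonium chloride: 0.6 g per 100 mL × 771 mL ÷ 100 = 4.626 g
casitone: 0.98 g per 100 mL × 771 mL ÷ 100 = 7.556 g
L-asparagine: 1.77 g/L × 0.771 L = 1.365 g
potassium nitrate: 1.58 g/L × 0.771 L = 1.218 g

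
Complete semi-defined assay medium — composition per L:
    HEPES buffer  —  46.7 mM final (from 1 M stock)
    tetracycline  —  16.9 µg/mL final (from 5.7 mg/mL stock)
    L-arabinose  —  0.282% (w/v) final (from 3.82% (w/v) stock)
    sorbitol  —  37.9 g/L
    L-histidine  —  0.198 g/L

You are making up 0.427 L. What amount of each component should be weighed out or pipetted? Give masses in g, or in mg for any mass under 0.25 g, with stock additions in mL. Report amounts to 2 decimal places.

Scale factor relative to 1 L: 0.427.
HEPES buffer: V = C2·V2/C1 = 46.7 mM × 427 mL ÷ 1000 mM = 19.94 mL
tetracycline: V = C2·V2/C1 = 16.9 µg/mL × 427 mL ÷ 5700 µg/mL = 1.27 mL
L-arabinose: C1V1 = C2V2 → 0.282% ÷ 3.82% × 427 mL = 31.52 mL
sorbitol: 37.9 g/L × 0.427 L = 16.18 g
L-histidine: 0.198 g/L × 0.427 L = 0.084546 g = 84.55 mg

HEPES buffer 19.94 mL; tetracycline 1.27 mL; L-arabinose 31.52 mL; sorbitol 16.18 g; L-histidine 84.55 mg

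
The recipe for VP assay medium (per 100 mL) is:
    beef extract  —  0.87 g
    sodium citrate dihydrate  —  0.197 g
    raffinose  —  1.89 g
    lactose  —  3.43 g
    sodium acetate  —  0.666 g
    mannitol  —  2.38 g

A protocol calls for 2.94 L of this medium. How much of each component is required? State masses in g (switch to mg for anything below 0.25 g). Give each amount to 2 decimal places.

beef extract 25.58 g; sodium citrate dihydrate 5.79 g; raffinose 55.57 g; lactose 100.84 g; sodium acetate 19.58 g; mannitol 69.97 g

Ratio of target to recipe volume: 2940 / 100 = 29.4.
beef extract: 0.87 g × (2940 mL / 100 mL) = 25.58 g
sodium citrate dihydrate: 0.197 g × (2940 mL / 100 mL) = 5.79 g
raffinose: 1.89 g × (2940 mL / 100 mL) = 55.57 g
lactose: 3.43 g × (2940 mL / 100 mL) = 100.84 g
sodium acetate: 0.666 g × (2940 mL / 100 mL) = 19.58 g
mannitol: 2.38 g × (2940 mL / 100 mL) = 69.97 g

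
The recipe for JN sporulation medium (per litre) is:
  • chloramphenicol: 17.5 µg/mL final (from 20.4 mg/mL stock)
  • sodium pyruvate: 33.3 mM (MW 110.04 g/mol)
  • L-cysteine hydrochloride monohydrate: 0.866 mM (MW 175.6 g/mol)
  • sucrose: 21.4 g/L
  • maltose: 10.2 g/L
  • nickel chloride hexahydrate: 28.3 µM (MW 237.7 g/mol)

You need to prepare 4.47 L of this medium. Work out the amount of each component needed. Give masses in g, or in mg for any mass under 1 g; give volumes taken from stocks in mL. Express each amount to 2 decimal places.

Scale factor relative to 1 L: 4.47.
chloramphenicol: C1V1 = C2V2 → 17.5 µg/mL × 4470 mL ÷ 20400 µg/mL = 3.83 mL
sodium pyruvate: 33.3 mmol/L × 110.04 g/mol × 4.47 L ÷ 1000 = 16.38 g
L-cysteine hydrochloride monohydrate: 0.866 mmol/L × 175.6 mg/mmol × 4.47 L = 679.75 mg
sucrose: 21.4 g/L × 4.47 L = 95.66 g
maltose: 10.2 g/L × 4.47 L = 45.59 g
nickel chloride hexahydrate: 28.3 µmol/L × 237.7 g/mol × 4.47 L ÷ 1000 = 30.07 mg

chloramphenicol 3.83 mL; sodium pyruvate 16.38 g; L-cysteine hydrochloride monohydrate 679.75 mg; sucrose 95.66 g; maltose 45.59 g; nickel chloride hexahydrate 30.07 mg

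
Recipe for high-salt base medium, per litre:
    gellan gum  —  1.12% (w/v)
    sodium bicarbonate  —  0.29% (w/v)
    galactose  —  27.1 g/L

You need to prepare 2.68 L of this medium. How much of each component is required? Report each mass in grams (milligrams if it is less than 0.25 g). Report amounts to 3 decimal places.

Scale factor relative to 1 L: 2.68.
gellan gum: 1.12% w/v = 11.2 g/L → 11.2 × 2.68 L = 30.016 g
sodium bicarbonate: 0.29 g per 100 mL × 2680 mL ÷ 100 = 7.772 g
galactose: 27.1 g/L × 2.68 L = 72.628 g

gellan gum 30.016 g; sodium bicarbonate 7.772 g; galactose 72.628 g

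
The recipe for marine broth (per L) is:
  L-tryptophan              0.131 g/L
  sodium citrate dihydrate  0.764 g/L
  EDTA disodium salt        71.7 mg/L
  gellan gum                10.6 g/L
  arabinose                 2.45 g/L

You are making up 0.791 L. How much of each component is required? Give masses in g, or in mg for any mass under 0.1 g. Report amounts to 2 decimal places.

Working volume: 0.791 L.
L-tryptophan: 0.131 g/L × 0.791 L = 0.10 g
sodium citrate dihydrate: 0.764 g/L × 0.791 L = 0.60 g
EDTA disodium salt: 71.7 mg/L × 0.791 L = 56.71 mg
gellan gum: 10.6 g/L × 0.791 L = 8.38 g
arabinose: 2.45 g/L × 0.791 L = 1.94 g

L-tryptophan 0.10 g; sodium citrate dihydrate 0.60 g; EDTA disodium salt 56.71 mg; gellan gum 8.38 g; arabinose 1.94 g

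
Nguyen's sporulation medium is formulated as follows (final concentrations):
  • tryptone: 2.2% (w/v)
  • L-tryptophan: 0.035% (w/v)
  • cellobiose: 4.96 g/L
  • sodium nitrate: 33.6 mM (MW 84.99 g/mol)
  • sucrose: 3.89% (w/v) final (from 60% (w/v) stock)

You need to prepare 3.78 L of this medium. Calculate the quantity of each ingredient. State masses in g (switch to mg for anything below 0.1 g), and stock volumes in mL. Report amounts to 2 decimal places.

tryptone 83.16 g; L-tryptophan 1.32 g; cellobiose 18.75 g; sodium nitrate 10.79 g; sucrose 245.07 mL

Scale factor relative to 1 L: 3.78.
tryptone: 2.2% w/v = 22 g/L → 22 × 3.78 L = 83.16 g
L-tryptophan: 0.035 g per 100 mL × 3780 mL ÷ 100 = 1.32 g
cellobiose: 4.96 g/L × 3.78 L = 18.75 g
sodium nitrate: 33.6 mmol/L × 84.99 g/mol × 3.78 L ÷ 1000 = 10.79 g
sucrose: V = C2·V2/C1 = 3.89% ÷ 60% × 3780 mL = 245.07 mL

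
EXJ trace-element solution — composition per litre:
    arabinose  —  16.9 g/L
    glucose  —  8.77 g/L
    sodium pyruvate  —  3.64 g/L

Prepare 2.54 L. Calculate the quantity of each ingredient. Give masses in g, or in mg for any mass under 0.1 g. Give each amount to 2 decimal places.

arabinose 42.93 g; glucose 22.28 g; sodium pyruvate 9.25 g

Working volume: 2.54 L.
arabinose: 16.9 g/L × 2.54 L = 42.93 g
glucose: 8.77 g/L × 2.54 L = 22.28 g
sodium pyruvate: 3.64 g/L × 2.54 L = 9.25 g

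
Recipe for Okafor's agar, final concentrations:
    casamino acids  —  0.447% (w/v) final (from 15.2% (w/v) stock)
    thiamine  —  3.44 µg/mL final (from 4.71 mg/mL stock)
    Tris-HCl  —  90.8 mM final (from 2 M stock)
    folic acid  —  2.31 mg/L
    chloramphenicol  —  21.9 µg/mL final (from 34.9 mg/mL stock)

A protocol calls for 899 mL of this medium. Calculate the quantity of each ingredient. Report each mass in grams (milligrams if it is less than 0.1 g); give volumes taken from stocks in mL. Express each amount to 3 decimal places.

Working volume: 899 mL = 0.899 L.
casamino acids: dilute stock: 0.447% ÷ 15.2% × 899 mL = 26.438 mL
thiamine: V = C2·V2/C1 = 3.44 µg/mL × 899 mL ÷ 4710 µg/mL = 0.657 mL
Tris-HCl: dilute stock: 90.8 mM × 899 mL ÷ 2000 mM = 40.815 mL
folic acid: 2.31 mg/L × 0.899 L = 2.077 mg
chloramphenicol: C1V1 = C2V2 → 21.9 µg/mL × 899 mL ÷ 34900 µg/mL = 0.564 mL

casamino acids 26.438 mL; thiamine 0.657 mL; Tris-HCl 40.815 mL; folic acid 2.077 mg; chloramphenicol 0.564 mL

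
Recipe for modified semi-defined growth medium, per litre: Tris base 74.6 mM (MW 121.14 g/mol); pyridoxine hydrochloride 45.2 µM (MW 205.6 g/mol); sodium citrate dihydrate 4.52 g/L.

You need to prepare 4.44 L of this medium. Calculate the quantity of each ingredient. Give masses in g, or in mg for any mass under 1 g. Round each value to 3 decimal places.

Tris base 40.124 g; pyridoxine hydrochloride 41.261 mg; sodium citrate dihydrate 20.069 g

Working volume: 4.44 L.
Tris base: 74.6 mmol/L × 121.14 g/mol × 4.44 L ÷ 1000 = 40.124 g
pyridoxine hydrochloride: 45.2 µmol/L × 205.6 g/mol × 4.44 L ÷ 1000 = 41.261 mg
sodium citrate dihydrate: 4.52 g/L × 4.44 L = 20.069 g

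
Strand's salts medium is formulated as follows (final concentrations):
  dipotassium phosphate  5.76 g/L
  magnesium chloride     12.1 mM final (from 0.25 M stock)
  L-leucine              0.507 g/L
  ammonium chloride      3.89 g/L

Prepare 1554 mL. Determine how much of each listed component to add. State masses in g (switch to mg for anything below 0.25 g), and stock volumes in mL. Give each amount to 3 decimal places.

dipotassium phosphate 8.951 g; magnesium chloride 75.214 mL; L-leucine 0.788 g; ammonium chloride 6.045 g

Scale factor relative to 1 L: 1.554.
dipotassium phosphate: 5.76 g/L × 1.554 L = 8.951 g
magnesium chloride: dilute stock: 12.1 mM × 1554 mL ÷ 250 mM = 75.214 mL
L-leucine: 0.507 g/L × 1.554 L = 0.788 g
ammonium chloride: 3.89 g/L × 1.554 L = 6.045 g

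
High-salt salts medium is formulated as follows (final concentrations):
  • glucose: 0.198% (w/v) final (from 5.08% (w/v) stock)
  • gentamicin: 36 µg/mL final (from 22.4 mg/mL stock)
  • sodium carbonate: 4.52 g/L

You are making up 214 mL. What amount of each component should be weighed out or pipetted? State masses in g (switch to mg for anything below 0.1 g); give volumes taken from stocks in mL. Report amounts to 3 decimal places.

glucose 8.341 mL; gentamicin 0.344 mL; sodium carbonate 0.967 g

Scale factor relative to 1 L: 0.214.
glucose: dilute stock: 0.198% ÷ 5.08% × 214 mL = 8.341 mL
gentamicin: V = C2·V2/C1 = 36 µg/mL × 214 mL ÷ 22400 µg/mL = 0.344 mL
sodium carbonate: 4.52 g/L × 0.214 L = 0.967 g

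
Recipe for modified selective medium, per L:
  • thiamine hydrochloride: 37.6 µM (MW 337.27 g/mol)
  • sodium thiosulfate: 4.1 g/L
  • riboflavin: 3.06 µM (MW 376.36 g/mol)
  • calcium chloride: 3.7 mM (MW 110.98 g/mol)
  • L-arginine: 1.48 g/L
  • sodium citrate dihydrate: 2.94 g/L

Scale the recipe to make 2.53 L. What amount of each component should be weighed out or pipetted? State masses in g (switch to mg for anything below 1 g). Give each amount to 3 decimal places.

Working volume: 2.53 L.
thiamine hydrochloride: 37.6 µmol/L × 337.27 g/mol × 2.53 L ÷ 1000 = 32.084 mg
sodium thiosulfate: 4.1 g/L × 2.53 L = 10.373 g
riboflavin: 3.06 µmol/L × 376.36 g/mol × 2.53 L ÷ 1000 = 2.914 mg
calcium chloride: 3.7 mmol/L × 110.98 g/mol × 2.53 L ÷ 1000 = 1.039 g
L-arginine: 1.48 g/L × 2.53 L = 3.744 g
sodium citrate dihydrate: 2.94 g/L × 2.53 L = 7.438 g

thiamine hydrochloride 32.084 mg; sodium thiosulfate 10.373 g; riboflavin 2.914 mg; calcium chloride 1.039 g; L-arginine 3.744 g; sodium citrate dihydrate 7.438 g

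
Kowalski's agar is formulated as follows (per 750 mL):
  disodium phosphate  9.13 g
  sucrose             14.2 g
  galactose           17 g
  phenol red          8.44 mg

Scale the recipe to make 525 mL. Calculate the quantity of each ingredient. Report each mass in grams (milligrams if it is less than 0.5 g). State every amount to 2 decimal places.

disodium phosphate 6.39 g; sucrose 9.94 g; galactose 11.90 g; phenol red 5.91 mg

Ratio of target to recipe volume: 525 / 750 = 0.7.
disodium phosphate: 9.13 g × (525 mL / 750 mL) = 6.39 g
sucrose: 14.2 g × (525 mL / 750 mL) = 9.94 g
galactose: 17 g × (525 mL / 750 mL) = 11.90 g
phenol red: 8.44 mg × (525 mL / 750 mL) = 5.91 mg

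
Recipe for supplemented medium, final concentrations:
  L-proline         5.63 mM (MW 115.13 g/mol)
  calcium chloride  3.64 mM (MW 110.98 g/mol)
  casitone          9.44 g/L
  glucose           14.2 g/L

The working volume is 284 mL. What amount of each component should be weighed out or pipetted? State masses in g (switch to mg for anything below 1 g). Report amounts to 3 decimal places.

L-proline 184.084 mg; calcium chloride 114.727 mg; casitone 2.681 g; glucose 4.033 g

Scale factor relative to 1 L: 0.284.
L-proline: 5.63 mmol/L × 115.13 mg/mmol × 0.284 L = 184.084 mg
calcium chloride: 3.64 mmol/L × 110.98 mg/mmol × 0.284 L = 114.727 mg
casitone: 9.44 g/L × 0.284 L = 2.681 g
glucose: 14.2 g/L × 0.284 L = 4.033 g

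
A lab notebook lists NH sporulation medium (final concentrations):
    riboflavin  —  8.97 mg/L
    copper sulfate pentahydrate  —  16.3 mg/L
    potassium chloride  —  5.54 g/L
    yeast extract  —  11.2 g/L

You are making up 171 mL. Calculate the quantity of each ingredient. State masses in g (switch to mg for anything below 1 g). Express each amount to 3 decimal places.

Working volume: 171 mL = 0.171 L.
riboflavin: 8.97 mg/L × 0.171 L = 1.534 mg
copper sulfate pentahydrate: 16.3 mg/L × 0.171 L = 2.787 mg
potassium chloride: 5.54 g/L × 0.171 L = 0.94734 g = 947.340 mg
yeast extract: 11.2 g/L × 0.171 L = 1.915 g

riboflavin 1.534 mg; copper sulfate pentahydrate 2.787 mg; potassium chloride 947.340 mg; yeast extract 1.915 g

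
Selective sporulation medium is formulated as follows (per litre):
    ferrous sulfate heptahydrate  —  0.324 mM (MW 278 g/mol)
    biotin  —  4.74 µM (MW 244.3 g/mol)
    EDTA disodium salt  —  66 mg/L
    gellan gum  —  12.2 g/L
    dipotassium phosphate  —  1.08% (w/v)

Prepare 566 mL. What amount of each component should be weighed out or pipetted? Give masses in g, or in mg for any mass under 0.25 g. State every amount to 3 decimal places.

Scale factor relative to 1 L: 0.566.
ferrous sulfate heptahydrate: 0.324 mmol/L × 278 mg/mmol × 0.566 L = 50.981 mg
biotin: 4.74 µmol/L × 244.3 g/mol × 0.566 L ÷ 1000 = 0.655 mg
EDTA disodium salt: 66 mg/L × 0.566 L = 37.356 mg
gellan gum: 12.2 g/L × 0.566 L = 6.905 g
dipotassium phosphate: 1.08% w/v = 10.8 g/L → 10.8 × 0.566 L = 6.113 g

ferrous sulfate heptahydrate 50.981 mg; biotin 0.655 mg; EDTA disodium salt 37.356 mg; gellan gum 6.905 g; dipotassium phosphate 6.113 g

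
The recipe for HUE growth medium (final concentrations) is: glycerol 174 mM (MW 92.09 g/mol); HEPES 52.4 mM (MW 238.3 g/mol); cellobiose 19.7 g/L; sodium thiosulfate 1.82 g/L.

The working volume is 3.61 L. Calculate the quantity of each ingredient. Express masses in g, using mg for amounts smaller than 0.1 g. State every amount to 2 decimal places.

glycerol 57.85 g; HEPES 45.08 g; cellobiose 71.12 g; sodium thiosulfate 6.57 g

Scale factor relative to 1 L: 3.61.
glycerol: 174 mmol/L × 92.09 g/mol × 3.61 L ÷ 1000 = 57.85 g
HEPES: 52.4 mmol/L × 238.3 g/mol × 3.61 L ÷ 1000 = 45.08 g
cellobiose: 19.7 g/L × 3.61 L = 71.12 g
sodium thiosulfate: 1.82 g/L × 3.61 L = 6.57 g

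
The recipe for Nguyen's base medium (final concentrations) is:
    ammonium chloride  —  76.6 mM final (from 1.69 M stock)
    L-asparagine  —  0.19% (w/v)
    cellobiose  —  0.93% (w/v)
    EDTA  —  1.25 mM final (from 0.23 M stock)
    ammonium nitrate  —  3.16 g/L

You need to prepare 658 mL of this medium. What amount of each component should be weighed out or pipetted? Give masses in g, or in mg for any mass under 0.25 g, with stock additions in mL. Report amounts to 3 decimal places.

ammonium chloride 29.824 mL; L-asparagine 1.250 g; cellobiose 6.119 g; EDTA 3.576 mL; ammonium nitrate 2.079 g

Target volume = 658 mL = 0.658 L.
ammonium chloride: C1V1 = C2V2 → 76.6 mM × 658 mL ÷ 1690 mM = 29.824 mL
L-asparagine: 0.19% w/v = 1.9 g/L → 1.9 × 0.658 L = 1.250 g
cellobiose: 0.93 g per 100 mL × 658 mL ÷ 100 = 6.119 g
EDTA: C1V1 = C2V2 → 1.25 mM × 658 mL ÷ 230 mM = 3.576 mL
ammonium nitrate: 3.16 g/L × 0.658 L = 2.079 g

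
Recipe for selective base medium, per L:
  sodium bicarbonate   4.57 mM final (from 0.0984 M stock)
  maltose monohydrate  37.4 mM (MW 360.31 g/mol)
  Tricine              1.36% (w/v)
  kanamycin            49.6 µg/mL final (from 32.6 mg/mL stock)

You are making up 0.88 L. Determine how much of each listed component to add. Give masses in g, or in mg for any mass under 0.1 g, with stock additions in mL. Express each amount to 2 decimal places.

sodium bicarbonate 40.87 mL; maltose monohydrate 11.86 g; Tricine 11.97 g; kanamycin 1.34 mL

Scale factor relative to 1 L: 0.88.
sodium bicarbonate: V = C2·V2/C1 = 4.57 mM × 880 mL ÷ 98.4 mM = 40.87 mL
maltose monohydrate: 37.4 mmol/L × 360.31 g/mol × 0.88 L ÷ 1000 = 11.86 g
Tricine: 1.36% w/v = 13.6 g/L → 13.6 × 0.88 L = 11.97 g
kanamycin: C1V1 = C2V2 → 49.6 µg/mL × 880 mL ÷ 32600 µg/mL = 1.34 mL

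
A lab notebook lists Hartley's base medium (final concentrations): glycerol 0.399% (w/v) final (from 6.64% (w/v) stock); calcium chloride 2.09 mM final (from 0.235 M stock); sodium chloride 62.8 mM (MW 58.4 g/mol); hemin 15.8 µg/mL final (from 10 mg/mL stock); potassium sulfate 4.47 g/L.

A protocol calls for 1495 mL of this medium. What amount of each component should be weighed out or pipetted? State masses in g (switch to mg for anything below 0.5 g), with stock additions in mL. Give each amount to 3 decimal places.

glycerol 89.835 mL; calcium chloride 13.296 mL; sodium chloride 5.483 g; hemin 2.362 mL; potassium sulfate 6.683 g

Working volume: 1495 mL = 1.495 L.
glycerol: dilute stock: 0.399% ÷ 6.64% × 1495 mL = 89.835 mL
calcium chloride: C1V1 = C2V2 → 2.09 mM × 1495 mL ÷ 235 mM = 13.296 mL
sodium chloride: 62.8 mmol/L × 58.4 g/mol × 1.495 L ÷ 1000 = 5.483 g
hemin: V = C2·V2/C1 = 15.8 µg/mL × 1495 mL ÷ 10000 µg/mL = 2.362 mL
potassium sulfate: 4.47 g/L × 1.495 L = 6.683 g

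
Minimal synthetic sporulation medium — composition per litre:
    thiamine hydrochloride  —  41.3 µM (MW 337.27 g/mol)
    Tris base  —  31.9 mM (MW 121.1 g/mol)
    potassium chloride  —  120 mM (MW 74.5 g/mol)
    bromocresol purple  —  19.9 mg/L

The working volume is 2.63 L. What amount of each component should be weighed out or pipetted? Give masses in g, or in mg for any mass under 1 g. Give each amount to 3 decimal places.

thiamine hydrochloride 36.634 mg; Tris base 10.160 g; potassium chloride 23.512 g; bromocresol purple 52.337 mg

Working volume: 2.63 L.
thiamine hydrochloride: 41.3 µmol/L × 337.27 g/mol × 2.63 L ÷ 1000 = 36.634 mg
Tris base: 31.9 mmol/L × 121.1 g/mol × 2.63 L ÷ 1000 = 10.160 g
potassium chloride: 120 mmol/L × 74.5 g/mol × 2.63 L ÷ 1000 = 23.512 g
bromocresol purple: 19.9 mg/L × 2.63 L = 52.337 mg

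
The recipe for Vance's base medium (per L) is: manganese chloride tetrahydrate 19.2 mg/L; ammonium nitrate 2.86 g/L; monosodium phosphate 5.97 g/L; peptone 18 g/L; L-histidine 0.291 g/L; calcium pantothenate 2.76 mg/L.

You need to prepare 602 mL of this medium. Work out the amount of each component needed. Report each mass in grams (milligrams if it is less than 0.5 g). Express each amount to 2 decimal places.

manganese chloride tetrahydrate 11.56 mg; ammonium nitrate 1.72 g; monosodium phosphate 3.59 g; peptone 10.84 g; L-histidine 175.18 mg; calcium pantothenate 1.66 mg

Target volume = 602 mL = 0.602 L.
manganese chloride tetrahydrate: 19.2 mg/L × 0.602 L = 11.56 mg
ammonium nitrate: 2.86 g/L × 0.602 L = 1.72 g
monosodium phosphate: 5.97 g/L × 0.602 L = 3.59 g
peptone: 18 g/L × 0.602 L = 10.84 g
L-histidine: 0.291 g/L × 0.602 L = 0.175182 g = 175.18 mg
calcium pantothenate: 2.76 mg/L × 0.602 L = 1.66 mg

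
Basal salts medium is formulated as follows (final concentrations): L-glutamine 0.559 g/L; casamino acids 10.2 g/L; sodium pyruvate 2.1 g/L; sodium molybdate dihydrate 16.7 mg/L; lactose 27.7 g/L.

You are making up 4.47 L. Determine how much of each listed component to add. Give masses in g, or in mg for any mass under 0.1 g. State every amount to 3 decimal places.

L-glutamine 2.499 g; casamino acids 45.594 g; sodium pyruvate 9.387 g; sodium molybdate dihydrate 74.649 mg; lactose 123.819 g

Working volume: 4.47 L.
L-glutamine: 0.559 g/L × 4.47 L = 2.499 g
casamino acids: 10.2 g/L × 4.47 L = 45.594 g
sodium pyruvate: 2.1 g/L × 4.47 L = 9.387 g
sodium molybdate dihydrate: 16.7 mg/L × 4.47 L = 74.649 mg
lactose: 27.7 g/L × 4.47 L = 123.819 g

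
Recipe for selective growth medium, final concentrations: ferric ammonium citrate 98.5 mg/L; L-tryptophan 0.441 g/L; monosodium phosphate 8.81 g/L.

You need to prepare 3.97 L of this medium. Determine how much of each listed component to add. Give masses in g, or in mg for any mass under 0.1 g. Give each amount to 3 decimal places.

ferric ammonium citrate 0.391 g; L-tryptophan 1.751 g; monosodium phosphate 34.976 g

Scale factor relative to 1 L: 3.97.
ferric ammonium citrate: 98.5 mg/L × 3.97 L = 391.045 mg = 0.391 g
L-tryptophan: 0.441 g/L × 3.97 L = 1.751 g
monosodium phosphate: 8.81 g/L × 3.97 L = 34.976 g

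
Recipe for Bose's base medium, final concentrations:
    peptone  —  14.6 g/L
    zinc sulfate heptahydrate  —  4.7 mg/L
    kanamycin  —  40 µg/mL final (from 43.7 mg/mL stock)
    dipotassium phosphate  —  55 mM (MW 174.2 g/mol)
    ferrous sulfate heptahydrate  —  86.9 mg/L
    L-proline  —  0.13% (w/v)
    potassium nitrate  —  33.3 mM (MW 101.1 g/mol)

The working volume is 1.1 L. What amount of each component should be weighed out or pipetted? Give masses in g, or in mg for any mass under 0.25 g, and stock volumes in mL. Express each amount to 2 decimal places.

Working volume: 1.1 L.
peptone: 14.6 g/L × 1.1 L = 16.06 g
zinc sulfate heptahydrate: 4.7 mg/L × 1.1 L = 5.17 mg
kanamycin: dilute stock: 40 µg/mL × 1100 mL ÷ 43700 µg/mL = 1.01 mL
dipotassium phosphate: 55 mmol/L × 174.2 g/mol × 1.1 L ÷ 1000 = 10.54 g
ferrous sulfate heptahydrate: 86.9 mg/L × 1.1 L = 95.59 mg
L-proline: 0.13 g per 100 mL × 1100 mL ÷ 100 = 1.43 g
potassium nitrate: 33.3 mmol/L × 101.1 g/mol × 1.1 L ÷ 1000 = 3.70 g

peptone 16.06 g; zinc sulfate heptahydrate 5.17 mg; kanamycin 1.01 mL; dipotassium phosphate 10.54 g; ferrous sulfate heptahydrate 95.59 mg; L-proline 1.43 g; potassium nitrate 3.70 g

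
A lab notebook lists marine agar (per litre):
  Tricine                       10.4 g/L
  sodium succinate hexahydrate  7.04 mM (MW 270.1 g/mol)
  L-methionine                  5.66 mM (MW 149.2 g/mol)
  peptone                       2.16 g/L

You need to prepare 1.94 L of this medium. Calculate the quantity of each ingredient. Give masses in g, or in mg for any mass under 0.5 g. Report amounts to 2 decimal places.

Working volume: 1.94 L.
Tricine: 10.4 g/L × 1.94 L = 20.18 g
sodium succinate hexahydrate: 7.04 mmol/L × 270.1 g/mol × 1.94 L ÷ 1000 = 3.69 g
L-methionine: 5.66 mmol/L × 149.2 g/mol × 1.94 L ÷ 1000 = 1.64 g
peptone: 2.16 g/L × 1.94 L = 4.19 g

Tricine 20.18 g; sodium succinate hexahydrate 3.69 g; L-methionine 1.64 g; peptone 4.19 g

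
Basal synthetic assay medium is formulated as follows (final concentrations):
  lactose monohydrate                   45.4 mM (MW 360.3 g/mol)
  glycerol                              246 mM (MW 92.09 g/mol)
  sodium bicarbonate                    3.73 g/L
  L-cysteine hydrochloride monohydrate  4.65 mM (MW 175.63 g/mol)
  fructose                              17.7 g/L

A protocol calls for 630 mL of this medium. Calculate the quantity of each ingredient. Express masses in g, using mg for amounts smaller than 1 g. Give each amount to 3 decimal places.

lactose monohydrate 10.305 g; glycerol 14.272 g; sodium bicarbonate 2.350 g; L-cysteine hydrochloride monohydrate 514.508 mg; fructose 11.151 g

Scale factor relative to 1 L: 0.63.
lactose monohydrate: 45.4 mmol/L × 360.3 g/mol × 0.63 L ÷ 1000 = 10.305 g
glycerol: 246 mmol/L × 92.09 g/mol × 0.63 L ÷ 1000 = 14.272 g
sodium bicarbonate: 3.73 g/L × 0.63 L = 2.350 g
L-cysteine hydrochloride monohydrate: 4.65 mmol/L × 175.63 mg/mmol × 0.63 L = 514.508 mg
fructose: 17.7 g/L × 0.63 L = 11.151 g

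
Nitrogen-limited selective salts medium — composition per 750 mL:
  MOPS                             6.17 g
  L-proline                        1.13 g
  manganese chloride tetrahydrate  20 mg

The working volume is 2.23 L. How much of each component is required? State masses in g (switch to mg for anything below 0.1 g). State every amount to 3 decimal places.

MOPS 18.345 g; L-proline 3.360 g; manganese chloride tetrahydrate 59.467 mg

Ratio of target to recipe volume: 2230 / 750 = 2.97333.
MOPS: 6.17 g × (2230 mL / 750 mL) = 18.345 g
L-proline: 1.13 g × (2230 mL / 750 mL) = 3.360 g
manganese chloride tetrahydrate: 20 mg × (2230 mL / 750 mL) = 59.467 mg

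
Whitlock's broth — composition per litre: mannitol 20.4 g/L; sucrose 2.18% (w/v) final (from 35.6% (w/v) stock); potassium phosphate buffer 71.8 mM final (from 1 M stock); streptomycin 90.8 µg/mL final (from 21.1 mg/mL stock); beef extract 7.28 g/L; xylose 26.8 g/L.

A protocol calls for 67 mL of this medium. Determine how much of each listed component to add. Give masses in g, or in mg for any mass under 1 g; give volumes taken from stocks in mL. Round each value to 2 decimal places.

mannitol 1.37 g; sucrose 4.10 mL; potassium phosphate buffer 4.81 mL; streptomycin 0.29 mL; beef extract 487.76 mg; xylose 1.80 g

Scale factor relative to 1 L: 0.067.
mannitol: 20.4 g/L × 0.067 L = 1.37 g
sucrose: V = C2·V2/C1 = 2.18% ÷ 35.6% × 67 mL = 4.10 mL
potassium phosphate buffer: dilute stock: 71.8 mM × 67 mL ÷ 1000 mM = 4.81 mL
streptomycin: C1V1 = C2V2 → 90.8 µg/mL × 67 mL ÷ 21100 µg/mL = 0.29 mL
beef extract: 7.28 g/L × 0.067 L = 0.48776 g = 487.76 mg
xylose: 26.8 g/L × 0.067 L = 1.80 g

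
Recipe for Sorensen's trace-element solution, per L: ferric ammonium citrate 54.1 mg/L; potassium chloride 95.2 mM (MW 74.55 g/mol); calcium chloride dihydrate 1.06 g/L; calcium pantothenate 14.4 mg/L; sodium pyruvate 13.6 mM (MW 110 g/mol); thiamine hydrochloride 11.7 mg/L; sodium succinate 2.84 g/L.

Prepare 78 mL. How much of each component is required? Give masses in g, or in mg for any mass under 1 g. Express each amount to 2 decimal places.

ferric ammonium citrate 4.22 mg; potassium chloride 553.58 mg; calcium chloride dihydrate 82.68 mg; calcium pantothenate 1.12 mg; sodium pyruvate 116.69 mg; thiamine hydrochloride 0.91 mg; sodium succinate 221.52 mg

Working volume: 78 mL = 0.078 L.
ferric ammonium citrate: 54.1 mg/L × 0.078 L = 4.22 mg
potassium chloride: 95.2 mmol/L × 74.55 mg/mmol × 0.078 L = 553.58 mg
calcium chloride dihydrate: 1.06 g/L × 0.078 L = 0.08268 g = 82.68 mg
calcium pantothenate: 14.4 mg/L × 0.078 L = 1.12 mg
sodium pyruvate: 13.6 mmol/L × 110 mg/mmol × 0.078 L = 116.69 mg
thiamine hydrochloride: 11.7 mg/L × 0.078 L = 0.91 mg
sodium succinate: 2.84 g/L × 0.078 L = 0.22152 g = 221.52 mg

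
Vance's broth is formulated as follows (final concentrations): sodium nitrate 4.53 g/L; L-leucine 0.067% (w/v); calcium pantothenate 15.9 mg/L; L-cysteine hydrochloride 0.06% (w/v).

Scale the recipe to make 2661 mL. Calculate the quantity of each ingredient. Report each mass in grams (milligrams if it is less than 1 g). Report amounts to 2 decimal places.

sodium nitrate 12.05 g; L-leucine 1.78 g; calcium pantothenate 42.31 mg; L-cysteine hydrochloride 1.60 g

Working volume: 2661 mL = 2.661 L.
sodium nitrate: 4.53 g/L × 2.661 L = 12.05 g
L-leucine: 0.067% w/v = 0.67 g/L → 0.67 × 2.661 L = 1.78 g
calcium pantothenate: 15.9 mg/L × 2.661 L = 42.31 mg
L-cysteine hydrochloride: 0.06% w/v = 0.6 g/L → 0.6 × 2.661 L = 1.60 g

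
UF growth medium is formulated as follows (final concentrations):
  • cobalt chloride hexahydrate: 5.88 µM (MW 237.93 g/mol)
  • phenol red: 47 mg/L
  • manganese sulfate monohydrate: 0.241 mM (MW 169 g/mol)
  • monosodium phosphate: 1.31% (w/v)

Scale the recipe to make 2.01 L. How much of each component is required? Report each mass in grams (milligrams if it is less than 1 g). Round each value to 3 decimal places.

cobalt chloride hexahydrate 2.812 mg; phenol red 94.470 mg; manganese sulfate monohydrate 81.865 mg; monosodium phosphate 26.331 g

Working volume: 2.01 L.
cobalt chloride hexahydrate: 5.88 µmol/L × 237.93 g/mol × 2.01 L ÷ 1000 = 2.812 mg
phenol red: 47 mg/L × 2.01 L = 94.470 mg
manganese sulfate monohydrate: 0.241 mmol/L × 169 mg/mmol × 2.01 L = 81.865 mg
monosodium phosphate: 1.31 g per 100 mL × 2010 mL ÷ 100 = 26.331 g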